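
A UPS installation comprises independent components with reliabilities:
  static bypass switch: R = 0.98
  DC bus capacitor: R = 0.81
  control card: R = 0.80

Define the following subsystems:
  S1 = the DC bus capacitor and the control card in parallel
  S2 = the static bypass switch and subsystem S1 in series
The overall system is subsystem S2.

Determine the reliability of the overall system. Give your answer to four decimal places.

Parallel (DC bus capacitor and control card): 1 − (1 − 0.810000)(1 − 0.800000) = 0.962000
Series (static bypass switch and [0.962000]): 0.980000 × 0.962000 = 0.9428

0.9428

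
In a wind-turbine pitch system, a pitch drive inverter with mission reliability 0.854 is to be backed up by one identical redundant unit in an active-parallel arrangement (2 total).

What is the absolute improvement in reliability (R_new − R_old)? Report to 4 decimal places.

0.1247

R_before = 0.854
R_after = 1 − (1 − 0.854)^2 = 0.9787
ΔR = 0.9787 − 0.854 = 0.1247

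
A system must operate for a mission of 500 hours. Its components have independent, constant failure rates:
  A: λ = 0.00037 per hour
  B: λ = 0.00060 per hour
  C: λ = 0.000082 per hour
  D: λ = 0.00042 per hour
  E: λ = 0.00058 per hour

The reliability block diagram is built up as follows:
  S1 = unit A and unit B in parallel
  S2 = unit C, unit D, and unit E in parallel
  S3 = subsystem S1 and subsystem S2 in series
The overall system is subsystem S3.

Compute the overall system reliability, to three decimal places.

R(A) = exp(−0.00037 × 500) = 0.83110
R(B) = exp(−0.00060 × 500) = 0.74082
R(C) = exp(−0.000082 × 500) = 0.95983
R(D) = exp(−0.00042 × 500) = 0.81058
R(E) = exp(−0.00058 × 500) = 0.74826
Parallel (A and B): 1 − (1 − 0.83110)(1 − 0.74082) = 0.95622
Parallel (C, D, and E): 1 − (1 − 0.95983)(1 − 0.81058)(1 − 0.74826) = 0.99808
Series ([0.95622] and [0.99808]): 0.95622 × 0.99808 = 0.954

0.954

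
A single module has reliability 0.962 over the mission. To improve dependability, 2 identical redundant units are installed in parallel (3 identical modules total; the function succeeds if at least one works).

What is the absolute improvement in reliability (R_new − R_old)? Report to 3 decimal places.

R_before = 0.962
R_after = 1 − (1 − 0.962)^3 = 1.000
ΔR = 1.000 − 0.962 = 0.038

0.038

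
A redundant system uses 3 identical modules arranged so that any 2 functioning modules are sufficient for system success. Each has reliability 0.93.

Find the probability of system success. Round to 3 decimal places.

0.986

R = Σ_{i=2}^{3} C(3,i) p^i (1−p)^{3−i} with p = 0.93
C(3,2)·0.93^2·0.07^1 = 0.18163
C(3,3)·0.93^3·0.07^0 = 0.80436
Sum = 0.986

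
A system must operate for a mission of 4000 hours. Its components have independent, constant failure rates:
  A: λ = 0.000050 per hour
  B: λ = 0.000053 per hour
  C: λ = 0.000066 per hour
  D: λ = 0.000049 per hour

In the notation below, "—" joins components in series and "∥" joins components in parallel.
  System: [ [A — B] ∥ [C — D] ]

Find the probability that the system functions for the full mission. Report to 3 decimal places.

R(A) = exp(−0.000050 × 4000) = 0.81873
R(B) = exp(−0.000053 × 4000) = 0.80896
R(C) = exp(−0.000066 × 4000) = 0.76797
R(D) = exp(−0.000049 × 4000) = 0.82201
Series (A and B): 0.81873 × 0.80896 = 0.66232
Series (C and D): 0.76797 × 0.82201 = 0.63128
Parallel ([0.66232] and [0.63128]): 1 − (1 − 0.66232)(1 − 0.63128) = 0.875

0.875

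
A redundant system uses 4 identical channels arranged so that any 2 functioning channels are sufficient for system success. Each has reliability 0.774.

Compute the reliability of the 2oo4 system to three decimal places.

0.962

R = Σ_{i=2}^{4} C(4,i) p^i (1−p)^{4−i} with p = 0.774
C(4,2)·0.774^2·0.226^2 = 0.18359
C(4,3)·0.774^3·0.226^1 = 0.41917
C(4,4)·0.774^4·0.226^0 = 0.35889
Sum = 0.962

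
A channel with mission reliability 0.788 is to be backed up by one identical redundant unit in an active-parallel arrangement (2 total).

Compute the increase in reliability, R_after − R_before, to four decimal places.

0.1671

R_before = 0.788
R_after = 1 − (1 − 0.788)^2 = 0.9551
ΔR = 0.9551 − 0.788 = 0.1671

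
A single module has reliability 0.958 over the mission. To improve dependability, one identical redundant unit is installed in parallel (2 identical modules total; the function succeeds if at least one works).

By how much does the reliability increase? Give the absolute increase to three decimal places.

R_before = 0.958
R_after = 1 − (1 − 0.958)^2 = 0.998
ΔR = 0.998 − 0.958 = 0.040

0.040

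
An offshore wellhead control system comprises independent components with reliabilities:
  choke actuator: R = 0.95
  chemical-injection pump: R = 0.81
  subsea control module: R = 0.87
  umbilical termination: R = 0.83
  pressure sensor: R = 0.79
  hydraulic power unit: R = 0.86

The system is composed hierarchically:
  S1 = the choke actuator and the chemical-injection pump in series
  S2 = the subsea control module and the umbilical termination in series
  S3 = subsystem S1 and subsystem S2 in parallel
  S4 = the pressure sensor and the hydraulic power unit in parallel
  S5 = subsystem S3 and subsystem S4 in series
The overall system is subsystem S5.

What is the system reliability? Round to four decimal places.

Series (choke actuator and chemical-injection pump): 0.950000 × 0.810000 = 0.769500
Series (subsea control module and umbilical termination): 0.870000 × 0.830000 = 0.722100
Parallel ([0.769500] and [0.722100]): 1 − (1 − 0.769500)(1 − 0.722100) = 0.935944
Parallel (pressure sensor and hydraulic power unit): 1 − (1 − 0.790000)(1 − 0.860000) = 0.970600
Series ([0.935944] and [0.970600]): 0.935944 × 0.970600 = 0.9084

0.9084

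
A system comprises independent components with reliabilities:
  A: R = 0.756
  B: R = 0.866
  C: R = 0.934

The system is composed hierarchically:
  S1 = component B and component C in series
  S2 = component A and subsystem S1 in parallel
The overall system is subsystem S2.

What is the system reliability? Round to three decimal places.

Series (B and C): 0.86600 × 0.93400 = 0.80884
Parallel (A and [0.80884]): 1 − (1 − 0.75600)(1 − 0.80884) = 0.953

0.953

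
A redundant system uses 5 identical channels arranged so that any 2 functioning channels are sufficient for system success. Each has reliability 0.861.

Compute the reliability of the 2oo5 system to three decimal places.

R = Σ_{i=2}^{5} C(5,i) p^i (1−p)^{5−i} with p = 0.861
C(5,2)·0.861^2·0.139^3 = 0.01991
C(5,3)·0.861^3·0.139^2 = 0.12332
C(5,4)·0.861^4·0.139^1 = 0.38194
C(5,5)·0.861^5·0.139^0 = 0.47317
Sum = 0.998

0.998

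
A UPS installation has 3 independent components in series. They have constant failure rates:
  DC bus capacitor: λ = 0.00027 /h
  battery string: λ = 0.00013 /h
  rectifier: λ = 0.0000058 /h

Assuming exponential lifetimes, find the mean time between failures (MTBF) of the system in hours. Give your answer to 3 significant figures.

2460

Series of exponential components: λ_sys = Σ λ_i
λ_sys = 0.00027 + 0.00013 + 0.0000058 = 4.0580e-04 /h
MTBF = 1 / λ_sys = 2460 h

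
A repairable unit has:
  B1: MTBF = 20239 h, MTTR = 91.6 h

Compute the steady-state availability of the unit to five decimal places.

0.99549

A(B1) = MTBF/(MTBF+MTTR) = 20239/(20239+91.6) = 0.99549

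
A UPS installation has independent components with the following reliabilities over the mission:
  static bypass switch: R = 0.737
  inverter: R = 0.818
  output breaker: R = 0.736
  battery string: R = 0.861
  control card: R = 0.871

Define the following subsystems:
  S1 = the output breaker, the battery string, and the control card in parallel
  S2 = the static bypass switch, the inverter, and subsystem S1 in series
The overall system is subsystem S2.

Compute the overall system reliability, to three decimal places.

Parallel (output breaker, battery string, and control card): 1 − (1 − 0.73600)(1 − 0.86100)(1 − 0.87100) = 0.99527
Series (static bypass switch, inverter, and [0.99527]): 0.73700 × 0.81800 × 0.99527 = 0.600

0.600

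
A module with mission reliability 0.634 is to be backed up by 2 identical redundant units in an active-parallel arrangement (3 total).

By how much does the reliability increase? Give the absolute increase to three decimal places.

R_before = 0.634
R_after = 1 − (1 − 0.634)^3 = 0.951
ΔR = 0.951 − 0.634 = 0.317

0.317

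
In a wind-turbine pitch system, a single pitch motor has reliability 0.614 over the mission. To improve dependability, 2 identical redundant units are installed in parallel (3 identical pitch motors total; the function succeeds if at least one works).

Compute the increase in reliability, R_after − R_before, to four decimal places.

R_before = 0.614
R_after = 1 − (1 − 0.614)^3 = 0.9425
ΔR = 0.9425 − 0.614 = 0.3285

0.3285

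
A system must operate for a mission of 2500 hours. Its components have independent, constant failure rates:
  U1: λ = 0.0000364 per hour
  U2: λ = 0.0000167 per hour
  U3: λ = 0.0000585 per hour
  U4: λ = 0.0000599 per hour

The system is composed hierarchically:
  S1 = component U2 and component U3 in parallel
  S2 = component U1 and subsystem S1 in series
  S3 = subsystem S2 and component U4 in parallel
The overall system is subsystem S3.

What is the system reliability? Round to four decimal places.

R(U1) = exp(−0.0000364 × 2500) = 0.913018
R(U2) = exp(−0.0000167 × 2500) = 0.959110
R(U3) = exp(−0.0000585 × 2500) = 0.863942
R(U4) = exp(−0.0000599 × 2500) = 0.860923
Parallel (U2 and U3): 1 − (1 − 0.959110)(1 − 0.863942) = 0.994437
Series (U1 and [0.994437]): 0.913018 × 0.994437 = 0.907939
Parallel ([0.907939] and U4): 1 − (1 − 0.907939)(1 − 0.860923) = 0.9872

0.9872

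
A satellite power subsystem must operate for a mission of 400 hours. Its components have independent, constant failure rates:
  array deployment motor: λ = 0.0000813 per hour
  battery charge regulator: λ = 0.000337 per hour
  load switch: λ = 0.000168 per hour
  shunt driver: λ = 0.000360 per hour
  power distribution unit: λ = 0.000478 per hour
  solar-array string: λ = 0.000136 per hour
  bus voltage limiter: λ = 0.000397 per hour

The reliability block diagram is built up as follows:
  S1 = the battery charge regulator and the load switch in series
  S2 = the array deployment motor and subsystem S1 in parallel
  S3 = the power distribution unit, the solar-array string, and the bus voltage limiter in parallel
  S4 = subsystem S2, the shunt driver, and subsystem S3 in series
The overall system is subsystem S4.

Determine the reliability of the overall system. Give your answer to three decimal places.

R(array deployment motor) = exp(−0.0000813 × 400) = 0.96800
R(battery charge regulator) = exp(−0.000337 × 400) = 0.87389
R(load switch) = exp(−0.000168 × 400) = 0.93501
R(shunt driver) = exp(−0.000360 × 400) = 0.86589
R(power distribution unit) = exp(−0.000478 × 400) = 0.82597
R(solar-array string) = exp(−0.000136 × 400) = 0.94705
R(bus voltage limiter) = exp(−0.000397 × 400) = 0.85317
Series (battery charge regulator and load switch): 0.87389 × 0.93501 = 0.81710
Parallel (array deployment motor and [0.81710]): 1 − (1 − 0.96800)(1 − 0.81710) = 0.99415
Parallel (power distribution unit, solar-array string, and bus voltage limiter): 1 − (1 − 0.82597)(1 − 0.94705)(1 − 0.85317) = 0.99865
Series ([0.99415], shunt driver, and [0.99865]): 0.99415 × 0.86589 × 0.99865 = 0.860

0.860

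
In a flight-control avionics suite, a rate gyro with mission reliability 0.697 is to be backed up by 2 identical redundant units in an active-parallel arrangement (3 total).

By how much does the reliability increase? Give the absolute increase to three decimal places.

R_before = 0.697
R_after = 1 − (1 − 0.697)^3 = 0.972
ΔR = 0.972 − 0.697 = 0.275

0.275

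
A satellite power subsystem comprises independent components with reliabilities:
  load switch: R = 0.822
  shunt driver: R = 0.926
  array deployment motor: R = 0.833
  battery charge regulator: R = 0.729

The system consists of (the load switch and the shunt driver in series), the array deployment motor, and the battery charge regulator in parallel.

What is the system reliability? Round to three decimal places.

0.989

Series (load switch and shunt driver): 0.82200 × 0.92600 = 0.76117
Parallel ([0.76117], array deployment motor, and battery charge regulator): 1 − (1 − 0.76117)(1 − 0.83300)(1 − 0.72900) = 0.989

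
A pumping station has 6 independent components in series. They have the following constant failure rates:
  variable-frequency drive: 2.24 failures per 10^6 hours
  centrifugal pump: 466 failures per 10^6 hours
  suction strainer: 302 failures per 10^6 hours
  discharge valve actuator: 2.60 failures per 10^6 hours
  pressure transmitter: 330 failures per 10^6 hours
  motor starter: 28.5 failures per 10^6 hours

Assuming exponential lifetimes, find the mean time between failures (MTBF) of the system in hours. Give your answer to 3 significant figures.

Series of exponential components: λ_sys = Σ λ_i
λ_sys = 0.00000224 + 0.000466 + 0.000302 + 0.00000260 + 0.000330 + 0.0000285 = 1.1313e-03 /h
MTBF = 1 / λ_sys = 884 h

884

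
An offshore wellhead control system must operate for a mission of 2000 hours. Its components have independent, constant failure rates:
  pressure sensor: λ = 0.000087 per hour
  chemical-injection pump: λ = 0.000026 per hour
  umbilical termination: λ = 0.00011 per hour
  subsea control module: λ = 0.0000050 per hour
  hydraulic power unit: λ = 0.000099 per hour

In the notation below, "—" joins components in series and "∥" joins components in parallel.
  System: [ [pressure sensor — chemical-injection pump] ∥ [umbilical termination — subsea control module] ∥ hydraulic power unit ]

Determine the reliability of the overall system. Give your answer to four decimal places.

0.9925

R(pressure sensor) = exp(−0.000087 × 2000) = 0.840297
R(chemical-injection pump) = exp(−0.000026 × 2000) = 0.949329
R(umbilical termination) = exp(−0.00011 × 2000) = 0.802519
R(subsea control module) = exp(−0.0000050 × 2000) = 0.990050
R(hydraulic power unit) = exp(−0.000099 × 2000) = 0.820370
Series (pressure sensor and chemical-injection pump): 0.840297 × 0.949329 = 0.797718
Series (umbilical termination and subsea control module): 0.802519 × 0.990050 = 0.794534
Parallel ([0.797718], [0.794534], and hydraulic power unit): 1 − (1 − 0.797718)(1 − 0.794534)(1 − 0.820370) = 0.9925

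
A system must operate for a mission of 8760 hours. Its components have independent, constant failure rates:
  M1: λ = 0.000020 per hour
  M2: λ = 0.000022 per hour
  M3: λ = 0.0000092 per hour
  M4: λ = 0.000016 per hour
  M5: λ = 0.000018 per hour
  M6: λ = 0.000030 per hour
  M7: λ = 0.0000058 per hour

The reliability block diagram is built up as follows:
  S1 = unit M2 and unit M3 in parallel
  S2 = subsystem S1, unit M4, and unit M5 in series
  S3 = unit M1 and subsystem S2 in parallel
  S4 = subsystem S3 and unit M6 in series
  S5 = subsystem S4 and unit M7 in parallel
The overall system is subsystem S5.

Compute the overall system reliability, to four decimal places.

R(M1) = exp(−0.000020 × 8760) = 0.839289
R(M2) = exp(−0.000022 × 8760) = 0.824713
R(M3) = exp(−0.0000092 × 8760) = 0.922570
R(M4) = exp(−0.000016 × 8760) = 0.869219
R(M5) = exp(−0.000018 × 8760) = 0.854123
R(M6) = exp(−0.000030 × 8760) = 0.768896
R(M7) = exp(−0.0000058 × 8760) = 0.950461
Parallel (M2 and M3): 1 − (1 − 0.824713)(1 − 0.922570) = 0.986428
Series ([0.986428], M4, and M5): 0.986428 × 0.869219 × 0.854123 = 0.732344
Parallel (M1 and [0.732344]): 1 − (1 − 0.839289)(1 − 0.732344) = 0.956985
Series ([0.956985] and M6): 0.956985 × 0.768896 = 0.735822
Parallel ([0.735822] and M7): 1 − (1 − 0.735822)(1 − 0.950461) = 0.9869

0.9869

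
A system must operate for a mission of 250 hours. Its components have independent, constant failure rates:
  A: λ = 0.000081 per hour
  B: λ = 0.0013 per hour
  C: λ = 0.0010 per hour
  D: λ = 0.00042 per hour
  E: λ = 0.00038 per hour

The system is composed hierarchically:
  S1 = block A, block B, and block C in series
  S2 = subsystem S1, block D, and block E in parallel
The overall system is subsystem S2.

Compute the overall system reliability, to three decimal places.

0.996

R(A) = exp(−0.000081 × 250) = 0.97995
R(B) = exp(−0.0013 × 250) = 0.72253
R(C) = exp(−0.0010 × 250) = 0.77880
R(D) = exp(−0.00042 × 250) = 0.90032
R(E) = exp(−0.00038 × 250) = 0.90937
Series (A, B, and C): 0.97995 × 0.72253 × 0.77880 = 0.55142
Parallel ([0.55142], D, and E): 1 − (1 − 0.55142)(1 − 0.90032)(1 − 0.90937) = 0.996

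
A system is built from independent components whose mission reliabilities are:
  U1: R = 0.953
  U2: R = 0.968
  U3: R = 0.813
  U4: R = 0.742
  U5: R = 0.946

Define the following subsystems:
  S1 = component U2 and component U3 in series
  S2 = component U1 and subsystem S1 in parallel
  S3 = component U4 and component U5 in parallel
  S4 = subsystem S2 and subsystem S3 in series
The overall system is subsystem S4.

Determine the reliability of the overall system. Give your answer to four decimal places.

Series (U2 and U3): 0.968000 × 0.813000 = 0.786984
Parallel (U1 and [0.786984]): 1 − (1 − 0.953000)(1 − 0.786984) = 0.989988
Parallel (U4 and U5): 1 − (1 − 0.742000)(1 − 0.946000) = 0.986068
Series ([0.989988] and [0.986068]): 0.989988 × 0.986068 = 0.9762

0.9762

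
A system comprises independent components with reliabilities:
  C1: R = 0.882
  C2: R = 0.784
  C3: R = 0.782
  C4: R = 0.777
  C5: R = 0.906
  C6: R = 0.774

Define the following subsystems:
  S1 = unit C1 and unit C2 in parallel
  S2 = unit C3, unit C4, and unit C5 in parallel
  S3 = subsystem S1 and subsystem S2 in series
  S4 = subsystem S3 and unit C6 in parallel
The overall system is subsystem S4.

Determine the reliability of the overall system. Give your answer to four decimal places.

Parallel (C1 and C2): 1 − (1 − 0.882000)(1 − 0.784000) = 0.974512
Parallel (C3, C4, and C5): 1 − (1 − 0.782000)(1 − 0.777000)(1 − 0.906000) = 0.995430
Series ([0.974512] and [0.995430]): 0.974512 × 0.995430 = 0.970058
Parallel ([0.970058] and C6): 1 − (1 − 0.970058)(1 − 0.774000) = 0.9932

0.9932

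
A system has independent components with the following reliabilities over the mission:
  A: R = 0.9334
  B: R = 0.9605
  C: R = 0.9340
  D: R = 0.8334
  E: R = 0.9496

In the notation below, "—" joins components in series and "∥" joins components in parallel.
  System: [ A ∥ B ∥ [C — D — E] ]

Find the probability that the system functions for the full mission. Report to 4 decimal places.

0.9993

Series (C, D, and E): 0.934000 × 0.833400 × 0.949600 = 0.739164
Parallel (A, B, and [0.739164]): 1 − (1 − 0.933400)(1 − 0.960500)(1 − 0.739164) = 0.9993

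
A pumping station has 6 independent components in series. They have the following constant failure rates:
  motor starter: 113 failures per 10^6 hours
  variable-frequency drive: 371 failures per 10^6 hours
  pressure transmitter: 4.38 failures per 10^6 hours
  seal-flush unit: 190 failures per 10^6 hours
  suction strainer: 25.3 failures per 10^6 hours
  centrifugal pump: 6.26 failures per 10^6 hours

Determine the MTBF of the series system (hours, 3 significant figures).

1410

Series of exponential components: λ_sys = Σ λ_i
λ_sys = 0.000113 + 0.000371 + 0.00000438 + 0.000190 + 0.0000253 + 0.00000626 = 7.0994e-04 /h
MTBF = 1 / λ_sys = 1410 h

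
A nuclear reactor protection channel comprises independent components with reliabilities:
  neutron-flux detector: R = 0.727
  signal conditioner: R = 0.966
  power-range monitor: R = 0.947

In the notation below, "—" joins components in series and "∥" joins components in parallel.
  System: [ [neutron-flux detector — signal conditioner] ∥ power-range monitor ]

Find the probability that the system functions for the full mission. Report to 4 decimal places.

Series (neutron-flux detector and signal conditioner): 0.727000 × 0.966000 = 0.702282
Parallel ([0.702282] and power-range monitor): 1 − (1 − 0.702282)(1 − 0.947000) = 0.9842

0.9842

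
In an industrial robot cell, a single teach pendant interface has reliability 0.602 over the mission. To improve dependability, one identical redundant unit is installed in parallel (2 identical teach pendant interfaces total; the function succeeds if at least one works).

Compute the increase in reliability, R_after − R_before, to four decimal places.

R_before = 0.602
R_after = 1 − (1 − 0.602)^2 = 0.8416
ΔR = 0.8416 − 0.602 = 0.2396

0.2396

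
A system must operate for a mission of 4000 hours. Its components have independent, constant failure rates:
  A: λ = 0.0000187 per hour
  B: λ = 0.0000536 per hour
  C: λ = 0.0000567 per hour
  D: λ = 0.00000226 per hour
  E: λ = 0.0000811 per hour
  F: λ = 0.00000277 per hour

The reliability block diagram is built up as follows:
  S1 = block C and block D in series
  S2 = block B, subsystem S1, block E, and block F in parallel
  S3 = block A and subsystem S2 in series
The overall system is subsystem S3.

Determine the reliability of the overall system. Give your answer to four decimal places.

0.9278

R(A) = exp(−0.0000187 × 4000) = 0.927929
R(B) = exp(−0.0000536 × 4000) = 0.807026
R(C) = exp(−0.0000567 × 4000) = 0.797080
R(D) = exp(−0.00000226 × 4000) = 0.991001
R(E) = exp(−0.0000811 × 4000) = 0.722961
R(F) = exp(−0.00000277 × 4000) = 0.988981
Series (C and D): 0.797080 × 0.991001 = 0.789907
Parallel (B, [0.789907], E, and F): 1 − (1 − 0.807026)(1 − 0.789907)(1 − 0.722961)(1 − 0.988981) = 0.999876
Series (A and [0.999876]): 0.927929 × 0.999876 = 0.9278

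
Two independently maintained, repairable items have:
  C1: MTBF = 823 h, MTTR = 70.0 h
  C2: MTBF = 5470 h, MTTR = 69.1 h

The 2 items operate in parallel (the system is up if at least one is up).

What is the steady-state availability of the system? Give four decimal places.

A(C1) = MTBF/(MTBF+MTTR) = 823/(823+70.0) = 0.921613
A(C2) = MTBF/(MTBF+MTTR) = 5470/(5470+69.1) = 0.987525
Parallel availability: 1 − (1 − 0.921613)(1 − 0.987525) = 0.9990

0.9990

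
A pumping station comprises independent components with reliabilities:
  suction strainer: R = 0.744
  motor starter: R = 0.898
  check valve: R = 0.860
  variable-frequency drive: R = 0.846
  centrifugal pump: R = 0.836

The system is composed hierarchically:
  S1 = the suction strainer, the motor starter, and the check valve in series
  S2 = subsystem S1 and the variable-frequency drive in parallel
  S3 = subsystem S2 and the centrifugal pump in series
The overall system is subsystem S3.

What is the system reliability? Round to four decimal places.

0.7812

Series (suction strainer, motor starter, and check valve): 0.744000 × 0.898000 × 0.860000 = 0.574576
Parallel ([0.574576] and variable-frequency drive): 1 − (1 − 0.574576)(1 − 0.846000) = 0.934485
Series ([0.934485] and centrifugal pump): 0.934485 × 0.836000 = 0.7812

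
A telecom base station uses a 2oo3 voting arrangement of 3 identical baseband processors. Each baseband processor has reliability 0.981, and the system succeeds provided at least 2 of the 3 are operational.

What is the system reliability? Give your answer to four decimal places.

R = Σ_{i=2}^{3} C(3,i) p^i (1−p)^{3−i} with p = 0.981
C(3,2)·0.981^2·0.019^1 = 0.054855
C(3,3)·0.981^3·0.019^0 = 0.944076
Sum = 0.9989

0.9989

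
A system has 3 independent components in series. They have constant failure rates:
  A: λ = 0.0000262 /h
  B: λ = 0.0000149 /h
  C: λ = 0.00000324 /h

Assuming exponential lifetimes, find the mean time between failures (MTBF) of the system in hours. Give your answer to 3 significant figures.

22600

Series of exponential components: λ_sys = Σ λ_i
λ_sys = 0.0000262 + 0.0000149 + 0.00000324 = 4.4340e-05 /h
MTBF = 1 / λ_sys = 22600 h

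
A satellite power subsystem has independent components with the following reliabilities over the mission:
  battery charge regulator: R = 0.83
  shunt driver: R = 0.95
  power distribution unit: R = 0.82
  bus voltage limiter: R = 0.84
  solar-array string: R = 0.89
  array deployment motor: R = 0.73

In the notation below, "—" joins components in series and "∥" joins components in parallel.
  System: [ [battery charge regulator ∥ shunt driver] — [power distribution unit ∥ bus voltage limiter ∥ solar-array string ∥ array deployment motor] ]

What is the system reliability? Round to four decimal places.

Parallel (battery charge regulator and shunt driver): 1 − (1 − 0.830000)(1 − 0.950000) = 0.991500
Parallel (power distribution unit, bus voltage limiter, solar-array string, and array deployment motor): 1 − (1 − 0.820000)(1 − 0.840000)(1 − 0.890000)(1 − 0.730000) = 0.999145
Series ([0.991500] and [0.999145]): 0.991500 × 0.999145 = 0.9907

0.9907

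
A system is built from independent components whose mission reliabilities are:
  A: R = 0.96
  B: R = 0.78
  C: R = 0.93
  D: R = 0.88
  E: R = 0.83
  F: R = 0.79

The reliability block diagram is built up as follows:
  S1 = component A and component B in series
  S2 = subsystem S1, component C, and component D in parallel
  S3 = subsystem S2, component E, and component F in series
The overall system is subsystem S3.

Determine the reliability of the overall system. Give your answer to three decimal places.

0.654

Series (A and B): 0.96000 × 0.78000 = 0.74880
Parallel ([0.74880], C, and D): 1 − (1 − 0.74880)(1 − 0.93000)(1 − 0.88000) = 0.99789
Series ([0.99789], E, and F): 0.99789 × 0.83000 × 0.79000 = 0.654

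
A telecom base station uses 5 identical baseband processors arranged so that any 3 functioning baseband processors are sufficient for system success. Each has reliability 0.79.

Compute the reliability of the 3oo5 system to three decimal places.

0.934

R = Σ_{i=3}^{5} C(5,i) p^i (1−p)^{5−i} with p = 0.79
C(5,3)·0.79^3·0.21^2 = 0.21743
C(5,4)·0.79^4·0.21^1 = 0.40898
C(5,5)·0.79^5·0.21^0 = 0.30771
Sum = 0.934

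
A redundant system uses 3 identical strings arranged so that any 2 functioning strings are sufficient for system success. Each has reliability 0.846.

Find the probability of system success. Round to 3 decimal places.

0.936

R = Σ_{i=2}^{3} C(3,i) p^i (1−p)^{3−i} with p = 0.846
C(3,2)·0.846^2·0.154^1 = 0.33066
C(3,3)·0.846^3·0.154^0 = 0.60550
Sum = 0.936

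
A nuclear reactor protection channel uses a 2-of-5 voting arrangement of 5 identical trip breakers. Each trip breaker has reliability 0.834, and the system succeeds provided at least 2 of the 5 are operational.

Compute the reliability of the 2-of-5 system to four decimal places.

0.9967

R = Σ_{i=2}^{5} C(5,i) p^i (1−p)^{5−i} with p = 0.834
C(5,2)·0.834^2·0.166^3 = 0.031817
C(5,3)·0.834^3·0.166^2 = 0.159851
C(5,4)·0.834^4·0.166^1 = 0.401552
C(5,5)·0.834^5·0.166^0 = 0.403488
Sum = 0.9967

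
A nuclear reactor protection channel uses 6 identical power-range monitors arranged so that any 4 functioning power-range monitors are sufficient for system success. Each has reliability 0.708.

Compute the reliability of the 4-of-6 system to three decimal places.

R = Σ_{i=4}^{6} C(6,i) p^i (1−p)^{6−i} with p = 0.708
C(6,4)·0.708^4·0.292^2 = 0.32136
C(6,5)·0.708^5·0.292^1 = 0.31167
C(6,6)·0.708^6·0.292^0 = 0.12595
Sum = 0.759

0.759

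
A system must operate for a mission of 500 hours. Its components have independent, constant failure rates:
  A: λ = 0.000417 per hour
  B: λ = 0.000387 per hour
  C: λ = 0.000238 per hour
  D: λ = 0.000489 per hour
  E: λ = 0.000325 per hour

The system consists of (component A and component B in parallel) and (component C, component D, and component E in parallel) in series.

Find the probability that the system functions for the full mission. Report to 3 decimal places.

0.963

R(A) = exp(−0.000417 × 500) = 0.81180
R(B) = exp(−0.000387 × 500) = 0.82407
R(C) = exp(−0.000238 × 500) = 0.88781
R(D) = exp(−0.000489 × 500) = 0.78310
R(E) = exp(−0.000325 × 500) = 0.85002
Parallel (A and B): 1 − (1 − 0.81180)(1 − 0.82407) = 0.96689
Parallel (C, D, and E): 1 − (1 − 0.88781)(1 − 0.78310)(1 − 0.85002) = 0.99635
Series ([0.96689] and [0.99635]): 0.96689 × 0.99635 = 0.963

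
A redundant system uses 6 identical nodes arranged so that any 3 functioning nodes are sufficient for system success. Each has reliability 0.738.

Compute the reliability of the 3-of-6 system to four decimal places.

R = Σ_{i=3}^{6} C(6,i) p^i (1−p)^{6−i} with p = 0.738
C(6,3)·0.738^3·0.262^3 = 0.144578
C(6,4)·0.738^4·0.262^2 = 0.305435
C(6,5)·0.738^5·0.262^1 = 0.344139
C(6,6)·0.738^6·0.262^0 = 0.161562
Sum = 0.9557

0.9557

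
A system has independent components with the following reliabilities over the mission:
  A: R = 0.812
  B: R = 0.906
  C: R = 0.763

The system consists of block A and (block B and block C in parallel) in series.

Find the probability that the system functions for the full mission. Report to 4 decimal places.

0.7939

Parallel (B and C): 1 − (1 − 0.906000)(1 − 0.763000) = 0.977722
Series (A and [0.977722]): 0.812000 × 0.977722 = 0.7939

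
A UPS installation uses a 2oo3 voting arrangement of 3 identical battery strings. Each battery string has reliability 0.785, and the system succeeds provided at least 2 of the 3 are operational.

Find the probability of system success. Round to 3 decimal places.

R = Σ_{i=2}^{3} C(3,i) p^i (1−p)^{3−i} with p = 0.785
C(3,2)·0.785^2·0.215^1 = 0.39747
C(3,3)·0.785^3·0.215^0 = 0.48374
Sum = 0.881

0.881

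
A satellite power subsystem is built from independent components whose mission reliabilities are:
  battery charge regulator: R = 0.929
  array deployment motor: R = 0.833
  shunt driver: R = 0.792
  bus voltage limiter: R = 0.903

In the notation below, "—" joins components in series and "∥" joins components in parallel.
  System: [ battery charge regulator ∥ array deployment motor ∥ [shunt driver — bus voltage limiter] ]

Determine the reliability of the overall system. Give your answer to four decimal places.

0.9966

Series (shunt driver and bus voltage limiter): 0.792000 × 0.903000 = 0.715176
Parallel (battery charge regulator, array deployment motor, and [0.715176]): 1 − (1 − 0.929000)(1 − 0.833000)(1 − 0.715176) = 0.9966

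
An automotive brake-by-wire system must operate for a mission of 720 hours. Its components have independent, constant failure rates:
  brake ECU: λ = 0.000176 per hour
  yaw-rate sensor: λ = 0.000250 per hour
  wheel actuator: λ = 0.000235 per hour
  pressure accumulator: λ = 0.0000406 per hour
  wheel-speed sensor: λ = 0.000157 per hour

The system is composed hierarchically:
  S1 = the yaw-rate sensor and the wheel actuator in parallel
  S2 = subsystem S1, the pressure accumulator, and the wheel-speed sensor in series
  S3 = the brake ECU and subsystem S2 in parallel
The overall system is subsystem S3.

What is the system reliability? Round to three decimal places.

0.982

R(brake ECU) = exp(−0.000176 × 720) = 0.88098
R(yaw-rate sensor) = exp(−0.000250 × 720) = 0.83527
R(wheel actuator) = exp(−0.000235 × 720) = 0.84434
R(pressure accumulator) = exp(−0.0000406 × 720) = 0.97119
R(wheel-speed sensor) = exp(−0.000157 × 720) = 0.89311
Parallel (yaw-rate sensor and wheel actuator): 1 − (1 − 0.83527)(1 − 0.84434) = 0.97436
Series ([0.97436], pressure accumulator, and wheel-speed sensor): 0.97436 × 0.97119 × 0.89311 = 0.84514
Parallel (brake ECU and [0.84514]): 1 − (1 − 0.88098)(1 − 0.84514) = 0.982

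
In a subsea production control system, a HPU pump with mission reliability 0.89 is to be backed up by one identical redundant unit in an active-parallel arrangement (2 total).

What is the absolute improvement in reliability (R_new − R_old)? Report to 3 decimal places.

R_before = 0.89
R_after = 1 − (1 − 0.89)^2 = 0.988
ΔR = 0.988 − 0.89 = 0.098

0.098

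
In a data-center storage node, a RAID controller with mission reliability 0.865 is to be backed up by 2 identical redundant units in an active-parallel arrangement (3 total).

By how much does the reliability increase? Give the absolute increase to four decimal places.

R_before = 0.865
R_after = 1 − (1 − 0.865)^3 = 0.9975
ΔR = 0.9975 − 0.865 = 0.1325

0.1325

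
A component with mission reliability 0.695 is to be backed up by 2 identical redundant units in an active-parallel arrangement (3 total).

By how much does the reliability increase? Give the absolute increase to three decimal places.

0.277

R_before = 0.695
R_after = 1 − (1 − 0.695)^3 = 0.972
ΔR = 0.972 − 0.695 = 0.277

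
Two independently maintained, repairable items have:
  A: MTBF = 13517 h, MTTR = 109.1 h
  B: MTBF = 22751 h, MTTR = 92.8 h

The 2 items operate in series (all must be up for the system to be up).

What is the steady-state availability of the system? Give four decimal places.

0.9880

A(A) = MTBF/(MTBF+MTTR) = 13517/(13517+109.1) = 0.991993
A(B) = MTBF/(MTBF+MTTR) = 22751/(22751+92.8) = 0.995938
Series availability: 0.991993 × 0.995938 = 0.9880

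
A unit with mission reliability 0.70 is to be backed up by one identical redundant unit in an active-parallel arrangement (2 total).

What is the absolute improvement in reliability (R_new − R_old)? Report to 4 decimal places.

0.2100

R_before = 0.70
R_after = 1 − (1 − 0.70)^2 = 0.9100
ΔR = 0.9100 − 0.70 = 0.2100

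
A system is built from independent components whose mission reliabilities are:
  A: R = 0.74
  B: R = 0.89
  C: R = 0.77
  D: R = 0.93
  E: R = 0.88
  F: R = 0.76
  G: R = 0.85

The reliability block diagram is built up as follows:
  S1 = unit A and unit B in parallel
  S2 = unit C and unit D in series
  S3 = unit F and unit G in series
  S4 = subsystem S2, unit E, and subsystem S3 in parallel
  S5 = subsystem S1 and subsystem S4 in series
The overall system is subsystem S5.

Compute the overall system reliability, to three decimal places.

Parallel (A and B): 1 − (1 − 0.74000)(1 − 0.89000) = 0.97140
Series (C and D): 0.77000 × 0.93000 = 0.71610
Series (F and G): 0.76000 × 0.85000 = 0.64600
Parallel ([0.71610], E, and [0.64600]): 1 − (1 − 0.71610)(1 − 0.88000)(1 − 0.64600) = 0.98794
Series ([0.97140] and [0.98794]): 0.97140 × 0.98794 = 0.960

0.960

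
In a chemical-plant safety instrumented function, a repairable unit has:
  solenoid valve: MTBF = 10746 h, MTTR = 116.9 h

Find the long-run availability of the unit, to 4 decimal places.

A(solenoid valve) = MTBF/(MTBF+MTTR) = 10746/(10746+116.9) = 0.9892

0.9892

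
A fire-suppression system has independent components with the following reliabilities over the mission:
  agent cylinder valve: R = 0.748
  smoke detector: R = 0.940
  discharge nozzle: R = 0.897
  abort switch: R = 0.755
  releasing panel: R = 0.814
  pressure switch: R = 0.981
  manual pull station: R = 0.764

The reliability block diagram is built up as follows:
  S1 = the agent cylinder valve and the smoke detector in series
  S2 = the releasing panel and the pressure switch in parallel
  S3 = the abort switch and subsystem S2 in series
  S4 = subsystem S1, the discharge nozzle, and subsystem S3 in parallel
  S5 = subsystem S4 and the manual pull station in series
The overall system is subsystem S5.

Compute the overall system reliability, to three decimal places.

Series (agent cylinder valve and smoke detector): 0.74800 × 0.94000 = 0.70312
Parallel (releasing panel and pressure switch): 1 − (1 − 0.81400)(1 − 0.98100) = 0.99647
Series (abort switch and [0.99647]): 0.75500 × 0.99647 = 0.75233
Parallel ([0.70312], discharge nozzle, and [0.75233]): 1 − (1 − 0.70312)(1 − 0.89700)(1 − 0.75233) = 0.99243
Series ([0.99243] and manual pull station): 0.99243 × 0.76400 = 0.758

0.758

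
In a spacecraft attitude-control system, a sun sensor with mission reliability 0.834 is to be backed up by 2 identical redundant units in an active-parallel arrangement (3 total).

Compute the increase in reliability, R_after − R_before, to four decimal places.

0.1614

R_before = 0.834
R_after = 1 − (1 − 0.834)^3 = 0.9954
ΔR = 0.9954 − 0.834 = 0.1614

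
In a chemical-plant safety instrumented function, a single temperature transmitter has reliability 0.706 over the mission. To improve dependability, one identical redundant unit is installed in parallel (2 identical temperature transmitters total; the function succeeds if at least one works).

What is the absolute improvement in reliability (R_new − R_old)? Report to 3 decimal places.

R_before = 0.706
R_after = 1 − (1 − 0.706)^2 = 0.914
ΔR = 0.914 − 0.706 = 0.208

0.208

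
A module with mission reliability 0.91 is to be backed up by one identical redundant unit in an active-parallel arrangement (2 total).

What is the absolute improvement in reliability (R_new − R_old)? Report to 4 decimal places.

R_before = 0.91
R_after = 1 − (1 − 0.91)^2 = 0.9919
ΔR = 0.9919 − 0.91 = 0.0819

0.0819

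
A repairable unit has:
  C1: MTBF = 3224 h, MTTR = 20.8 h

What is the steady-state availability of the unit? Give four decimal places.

0.9936

A(C1) = MTBF/(MTBF+MTTR) = 3224/(3224+20.8) = 0.9936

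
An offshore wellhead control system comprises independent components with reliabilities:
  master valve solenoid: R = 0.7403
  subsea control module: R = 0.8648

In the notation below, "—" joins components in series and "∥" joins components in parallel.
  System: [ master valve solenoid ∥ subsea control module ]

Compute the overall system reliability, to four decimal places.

Parallel (master valve solenoid and subsea control module): 1 − (1 − 0.740300)(1 − 0.864800) = 0.9649

0.9649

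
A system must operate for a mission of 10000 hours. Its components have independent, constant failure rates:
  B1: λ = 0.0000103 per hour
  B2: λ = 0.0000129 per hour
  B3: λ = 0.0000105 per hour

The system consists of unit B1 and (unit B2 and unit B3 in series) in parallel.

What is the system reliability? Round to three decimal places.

0.980

R(B1) = exp(−0.0000103 × 10000) = 0.90213
R(B2) = exp(−0.0000129 × 10000) = 0.87897
R(B3) = exp(−0.0000105 × 10000) = 0.90032
Series (B2 and B3): 0.87897 × 0.90032 = 0.79135
Parallel (B1 and [0.79135]): 1 − (1 − 0.90213)(1 − 0.79135) = 0.980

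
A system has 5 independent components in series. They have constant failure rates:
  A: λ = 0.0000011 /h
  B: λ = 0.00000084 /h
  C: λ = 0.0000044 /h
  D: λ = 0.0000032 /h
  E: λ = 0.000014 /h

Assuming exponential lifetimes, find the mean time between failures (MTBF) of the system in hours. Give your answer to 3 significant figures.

42500

Series of exponential components: λ_sys = Σ λ_i
λ_sys = 0.0000011 + 0.00000084 + 0.0000044 + 0.0000032 + 0.000014 = 2.3540e-05 /h
MTBF = 1 / λ_sys = 42500 h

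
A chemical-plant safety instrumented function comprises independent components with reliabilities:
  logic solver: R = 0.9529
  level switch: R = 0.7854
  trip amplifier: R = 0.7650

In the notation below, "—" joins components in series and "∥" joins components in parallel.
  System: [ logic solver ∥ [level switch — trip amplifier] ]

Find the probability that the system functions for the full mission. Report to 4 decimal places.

Series (level switch and trip amplifier): 0.785400 × 0.765000 = 0.600831
Parallel (logic solver and [0.600831]): 1 − (1 − 0.952900)(1 − 0.600831) = 0.9812

0.9812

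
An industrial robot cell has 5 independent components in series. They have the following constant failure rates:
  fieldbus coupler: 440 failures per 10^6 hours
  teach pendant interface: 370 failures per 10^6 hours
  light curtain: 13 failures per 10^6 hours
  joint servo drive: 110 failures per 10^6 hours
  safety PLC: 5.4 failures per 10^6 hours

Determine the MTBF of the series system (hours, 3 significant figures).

Series of exponential components: λ_sys = Σ λ_i
λ_sys = 0.00044 + 0.00037 + 0.000013 + 0.00011 + 0.0000054 = 9.3840e-04 /h
MTBF = 1 / λ_sys = 1070 h

1070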